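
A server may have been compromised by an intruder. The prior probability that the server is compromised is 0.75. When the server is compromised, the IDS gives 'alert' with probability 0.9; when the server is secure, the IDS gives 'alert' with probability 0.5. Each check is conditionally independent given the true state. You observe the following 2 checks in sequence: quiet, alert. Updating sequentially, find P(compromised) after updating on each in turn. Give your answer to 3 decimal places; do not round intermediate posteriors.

After 'quiet': P(compromised) = 0.1·0.7500 / (0.1·0.7500 + 0.5·0.2500) ≈ 0.3750
After 'alert': P(compromised) = 0.9·0.3750 / (0.9·0.3750 + 0.5·0.6250) ≈ 0.5192

0.519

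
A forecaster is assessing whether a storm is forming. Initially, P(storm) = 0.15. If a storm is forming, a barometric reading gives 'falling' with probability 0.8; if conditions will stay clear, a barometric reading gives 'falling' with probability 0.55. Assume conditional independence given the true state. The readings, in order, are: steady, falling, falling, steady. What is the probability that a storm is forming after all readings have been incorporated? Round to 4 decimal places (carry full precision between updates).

After 'steady': P(storm) = 0.2·0.1500 / (0.2·0.1500 + 0.45·0.8500) ≈ 0.0727
After 'falling': P(storm) = 0.8·0.0727 / (0.8·0.0727 + 0.55·0.9273) ≈ 0.1024
After 'falling': P(storm) = 0.8·0.1024 / (0.8·0.1024 + 0.55·0.8976) ≈ 0.1423
After 'steady': P(storm) = 0.2·0.1423 / (0.2·0.1423 + 0.45·0.8577) ≈ 0.0687

0.0687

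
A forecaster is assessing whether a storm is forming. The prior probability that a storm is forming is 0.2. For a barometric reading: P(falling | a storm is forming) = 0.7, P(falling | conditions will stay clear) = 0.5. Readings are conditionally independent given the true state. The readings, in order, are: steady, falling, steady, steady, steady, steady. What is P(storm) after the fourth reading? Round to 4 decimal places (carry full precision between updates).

0.0703

Each posterior becomes the prior for the next update.
After 'steady': P(storm) = 0.3·0.2000 / (0.3·0.2000 + 0.5·0.8000) ≈ 0.1304
After 'falling': P(storm) = 0.7·0.1304 / (0.7·0.1304 + 0.5·0.8696) ≈ 0.1736
After 'steady': P(storm) = 0.3·0.1736 / (0.3·0.1736 + 0.5·0.8264) ≈ 0.1119
After 'steady': P(storm) = 0.3·0.1119 / (0.3·0.1119 + 0.5·0.8881) ≈ 0.0703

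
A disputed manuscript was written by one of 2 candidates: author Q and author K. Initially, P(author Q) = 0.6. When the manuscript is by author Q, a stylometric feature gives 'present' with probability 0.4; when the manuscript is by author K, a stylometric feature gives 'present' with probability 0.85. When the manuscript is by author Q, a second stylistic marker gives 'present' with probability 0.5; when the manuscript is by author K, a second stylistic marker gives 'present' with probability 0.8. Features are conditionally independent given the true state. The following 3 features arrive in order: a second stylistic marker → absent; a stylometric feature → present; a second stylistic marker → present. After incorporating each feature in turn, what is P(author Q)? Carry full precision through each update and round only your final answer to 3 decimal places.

0.524

After a second stylistic marker='absent': P(author Q) = 0.5·0.6000 / (0.5·0.6000 + 0.2·0.4000) ≈ 0.7895
After a stylometric feature='present': P(author Q) = 0.4·0.7895 / (0.4·0.7895 + 0.85·0.2105) ≈ 0.6383
After a second stylistic marker='present': P(author Q) = 0.5·0.6383 / (0.5·0.6383 + 0.8·0.3617) ≈ 0.5245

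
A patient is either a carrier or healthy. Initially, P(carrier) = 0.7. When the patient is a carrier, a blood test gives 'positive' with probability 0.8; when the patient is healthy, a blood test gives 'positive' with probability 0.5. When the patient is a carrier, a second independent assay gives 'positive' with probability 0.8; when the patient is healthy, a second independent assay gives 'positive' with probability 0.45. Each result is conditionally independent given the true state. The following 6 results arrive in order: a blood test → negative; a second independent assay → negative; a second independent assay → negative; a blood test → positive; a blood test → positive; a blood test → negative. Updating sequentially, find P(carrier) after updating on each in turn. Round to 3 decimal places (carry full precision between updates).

0.112

Apply Bayes' rule sequentially, carrying P(carrier) forward.
After a blood test='negative': P(carrier) = 0.2·0.7000 / (0.2·0.7000 + 0.5·0.3000) ≈ 0.4828
After a second independent assay='negative': P(carrier) = 0.2·0.4828 / (0.2·0.4828 + 0.55·0.5172) ≈ 0.2534
After a second independent assay='negative': P(carrier) = 0.2·0.2534 / (0.2·0.2534 + 0.55·0.7466) ≈ 0.1099
After a blood test='positive': P(carrier) = 0.8·0.1099 / (0.8·0.1099 + 0.5·0.8901) ≈ 0.1649
After a blood test='positive': P(carrier) = 0.8·0.1649 / (0.8·0.1649 + 0.5·0.8351) ≈ 0.2401
After a blood test='negative': P(carrier) = 0.2·0.2401 / (0.2·0.2401 + 0.5·0.7599) ≈ 0.1122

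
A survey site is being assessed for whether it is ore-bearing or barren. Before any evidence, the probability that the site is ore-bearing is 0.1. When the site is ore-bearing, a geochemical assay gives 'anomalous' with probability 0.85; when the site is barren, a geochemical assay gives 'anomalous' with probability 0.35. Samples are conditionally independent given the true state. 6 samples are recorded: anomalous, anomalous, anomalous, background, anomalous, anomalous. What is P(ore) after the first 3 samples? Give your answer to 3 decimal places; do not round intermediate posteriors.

0.614

After 'anomalous': P(ore) = 0.85·0.1000 / (0.85·0.1000 + 0.35·0.9000) ≈ 0.2125
After 'anomalous': P(ore) = 0.85·0.2125 / (0.85·0.2125 + 0.35·0.7875) ≈ 0.3959
After 'anomalous': P(ore) = 0.85·0.3959 / (0.85·0.3959 + 0.35·0.6041) ≈ 0.6141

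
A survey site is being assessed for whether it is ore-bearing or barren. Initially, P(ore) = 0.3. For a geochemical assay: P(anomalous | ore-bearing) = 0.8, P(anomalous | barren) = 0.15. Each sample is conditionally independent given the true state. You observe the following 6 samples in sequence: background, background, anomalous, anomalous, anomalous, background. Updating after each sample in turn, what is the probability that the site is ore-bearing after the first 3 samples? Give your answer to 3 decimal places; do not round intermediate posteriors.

After 'background': P(ore) = 0.2·0.3000 / (0.2·0.3000 + 0.85·0.7000) ≈ 0.0916
After 'background': P(ore) = 0.2·0.0916 / (0.2·0.0916 + 0.85·0.9084) ≈ 0.0232
After 'anomalous': P(ore) = 0.8·0.0232 / (0.8·0.0232 + 0.15·0.9768) ≈ 0.1123

0.112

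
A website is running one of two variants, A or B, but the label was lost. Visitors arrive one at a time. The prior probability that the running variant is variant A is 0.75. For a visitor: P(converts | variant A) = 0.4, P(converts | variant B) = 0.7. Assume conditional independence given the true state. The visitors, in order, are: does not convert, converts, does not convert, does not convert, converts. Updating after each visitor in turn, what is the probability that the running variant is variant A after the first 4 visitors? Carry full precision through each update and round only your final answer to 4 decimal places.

After 'does not convert': P(A) = 0.6·0.7500 / (0.6·0.7500 + 0.3·0.2500) ≈ 0.8571
After 'converts': P(A) = 0.4·0.8571 / (0.4·0.8571 + 0.7·0.1429) ≈ 0.7742
After 'does not convert': P(A) = 0.6·0.7742 / (0.6·0.7742 + 0.3·0.2258) ≈ 0.8727
After 'does not convert': P(A) = 0.6·0.8727 / (0.6·0.8727 + 0.3·0.1273) ≈ 0.9320

0.9320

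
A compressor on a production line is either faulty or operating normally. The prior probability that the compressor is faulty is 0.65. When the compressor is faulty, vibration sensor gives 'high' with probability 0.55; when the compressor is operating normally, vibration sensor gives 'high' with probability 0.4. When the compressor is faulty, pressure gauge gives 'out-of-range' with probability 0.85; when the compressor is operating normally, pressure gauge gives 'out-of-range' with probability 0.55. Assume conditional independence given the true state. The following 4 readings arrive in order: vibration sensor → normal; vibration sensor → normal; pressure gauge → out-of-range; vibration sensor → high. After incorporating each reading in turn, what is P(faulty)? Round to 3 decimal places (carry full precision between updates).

After vibration sensor='normal': P(faulty) = 0.45·0.6500 / (0.45·0.6500 + 0.6·0.3500) ≈ 0.5821
After vibration sensor='normal': P(faulty) = 0.45·0.5821 / (0.45·0.5821 + 0.6·0.4179) ≈ 0.5109
After pressure gauge='out-of-range': P(faulty) = 0.85·0.5109 / (0.85·0.5109 + 0.55·0.4891) ≈ 0.6175
After vibration sensor='high': P(faulty) = 0.55·0.6175 / (0.55·0.6175 + 0.4·0.3825) ≈ 0.6894

0.689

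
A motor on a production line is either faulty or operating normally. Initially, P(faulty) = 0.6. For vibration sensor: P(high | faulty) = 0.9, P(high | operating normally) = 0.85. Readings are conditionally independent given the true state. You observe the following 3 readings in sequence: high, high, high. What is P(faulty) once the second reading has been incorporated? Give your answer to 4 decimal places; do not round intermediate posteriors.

0.6271

After 'high': P(faulty) = 0.9·0.6000 / (0.9·0.6000 + 0.85·0.4000) ≈ 0.6136
After 'high': P(faulty) = 0.9·0.6136 / (0.9·0.6136 + 0.85·0.3864) ≈ 0.6271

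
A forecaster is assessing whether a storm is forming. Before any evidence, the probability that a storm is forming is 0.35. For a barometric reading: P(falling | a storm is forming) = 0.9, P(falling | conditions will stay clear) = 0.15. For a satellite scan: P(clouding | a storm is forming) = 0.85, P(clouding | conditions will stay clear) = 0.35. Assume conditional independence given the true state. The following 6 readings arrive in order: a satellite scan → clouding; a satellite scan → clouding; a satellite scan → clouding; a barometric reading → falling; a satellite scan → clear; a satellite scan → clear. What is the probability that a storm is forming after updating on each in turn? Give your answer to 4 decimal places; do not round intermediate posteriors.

After a satellite scan='clouding': P(storm) = 0.85·0.3500 / (0.85·0.3500 + 0.35·0.6500) ≈ 0.5667
After a satellite scan='clouding': P(storm) = 0.85·0.5667 / (0.85·0.5667 + 0.35·0.4333) ≈ 0.7605
After a satellite scan='clouding': P(storm) = 0.85·0.7605 / (0.85·0.7605 + 0.35·0.2395) ≈ 0.8852
After a barometric reading='falling': P(storm) = 0.9·0.8852 / (0.9·0.8852 + 0.15·0.1148) ≈ 0.9788
After a satellite scan='clear': P(storm) = 0.15·0.9788 / (0.15·0.9788 + 0.65·0.0212) ≈ 0.9144
After a satellite scan='clear': P(storm) = 0.15·0.9144 / (0.15·0.9144 + 0.65·0.0856) ≈ 0.7114

0.7114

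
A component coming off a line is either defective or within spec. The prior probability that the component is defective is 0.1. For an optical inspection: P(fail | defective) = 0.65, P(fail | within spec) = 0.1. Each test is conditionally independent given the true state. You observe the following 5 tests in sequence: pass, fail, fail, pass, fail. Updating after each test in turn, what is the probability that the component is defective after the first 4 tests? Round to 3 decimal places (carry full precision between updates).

0.415

After 'pass': P(defective) = 0.35·0.1000 / (0.35·0.1000 + 0.9·0.9000) ≈ 0.0414
After 'fail': P(defective) = 0.65·0.0414 / (0.65·0.0414 + 0.1·0.9586) ≈ 0.2193
After 'fail': P(defective) = 0.65·0.2193 / (0.65·0.2193 + 0.1·0.7807) ≈ 0.6461
After 'pass': P(defective) = 0.35·0.6461 / (0.35·0.6461 + 0.9·0.3539) ≈ 0.4152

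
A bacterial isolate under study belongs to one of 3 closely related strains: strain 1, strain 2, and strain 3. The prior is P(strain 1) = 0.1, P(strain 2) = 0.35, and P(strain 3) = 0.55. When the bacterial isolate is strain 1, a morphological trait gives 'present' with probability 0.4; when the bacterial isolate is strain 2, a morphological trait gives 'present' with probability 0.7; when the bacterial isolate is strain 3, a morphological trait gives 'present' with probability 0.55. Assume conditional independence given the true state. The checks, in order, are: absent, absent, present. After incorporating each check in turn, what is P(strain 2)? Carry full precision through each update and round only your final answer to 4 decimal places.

0.2257

After 'absent': normaliser = 0.6·0.1000 + 0.3·0.3500 + 0.45·0.5500; P(strain 1) ≈ 0.1455, P(strain 2) ≈ 0.2545, P(strain 3) ≈ 0.6000
After 'absent': normaliser = 0.6·0.1455 + 0.3·0.2545 + 0.45·0.6000; P(strain 1) ≈ 0.2013, P(strain 2) ≈ 0.1761, P(strain 3) ≈ 0.6226
After 'present': normaliser = 0.4·0.2013 + 0.7·0.1761 + 0.55·0.6226; P(strain 1) ≈ 0.1474, P(strain 2) ≈ 0.2257, P(strain 3) ≈ 0.6269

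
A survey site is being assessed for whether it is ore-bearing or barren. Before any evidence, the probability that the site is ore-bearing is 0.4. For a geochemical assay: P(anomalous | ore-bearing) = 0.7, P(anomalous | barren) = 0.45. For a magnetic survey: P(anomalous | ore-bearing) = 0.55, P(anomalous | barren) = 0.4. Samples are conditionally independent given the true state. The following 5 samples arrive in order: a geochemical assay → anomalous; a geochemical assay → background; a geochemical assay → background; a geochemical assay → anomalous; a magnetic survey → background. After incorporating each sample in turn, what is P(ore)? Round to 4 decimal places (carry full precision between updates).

Apply Bayes' rule sequentially, carrying P(ore) forward.
After a geochemical assay='anomalous': P(ore) = 0.7·0.4000 / (0.7·0.4000 + 0.45·0.6000) ≈ 0.5091
After a geochemical assay='background': P(ore) = 0.3·0.5091 / (0.3·0.5091 + 0.55·0.4909) ≈ 0.3613
After a geochemical assay='background': P(ore) = 0.3·0.3613 / (0.3·0.3613 + 0.55·0.6387) ≈ 0.2358
After a geochemical assay='anomalous': P(ore) = 0.7·0.2358 / (0.7·0.2358 + 0.45·0.7642) ≈ 0.3243
After a magnetic survey='background': P(ore) = 0.45·0.3243 / (0.45·0.3243 + 0.6·0.6757) ≈ 0.2647

0.2647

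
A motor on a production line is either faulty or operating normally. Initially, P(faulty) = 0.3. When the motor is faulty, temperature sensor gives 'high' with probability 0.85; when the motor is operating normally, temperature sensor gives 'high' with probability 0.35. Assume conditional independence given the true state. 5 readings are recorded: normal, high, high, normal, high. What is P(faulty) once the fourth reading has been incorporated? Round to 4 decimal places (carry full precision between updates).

Apply Bayes' rule sequentially, carrying P(faulty) forward.
After 'normal': P(faulty) = 0.15·0.3000 / (0.15·0.3000 + 0.65·0.7000) ≈ 0.0900
After 'high': P(faulty) = 0.85·0.0900 / (0.85·0.0900 + 0.35·0.9100) ≈ 0.1937
After 'high': P(faulty) = 0.85·0.1937 / (0.85·0.1937 + 0.35·0.8063) ≈ 0.3684
After 'normal': P(faulty) = 0.15·0.3684 / (0.15·0.3684 + 0.65·0.6316) ≈ 0.1186

0.1186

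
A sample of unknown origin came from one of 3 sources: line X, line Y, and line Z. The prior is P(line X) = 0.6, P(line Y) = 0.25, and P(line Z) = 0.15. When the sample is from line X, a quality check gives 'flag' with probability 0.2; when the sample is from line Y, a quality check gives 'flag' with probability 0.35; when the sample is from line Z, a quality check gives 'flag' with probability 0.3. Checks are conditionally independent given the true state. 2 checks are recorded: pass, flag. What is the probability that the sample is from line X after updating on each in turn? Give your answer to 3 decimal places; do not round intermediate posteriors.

After 'pass': normaliser = 0.8·0.6000 + 0.65·0.2500 + 0.7·0.1500; P(line X) ≈ 0.6421, P(line Y) ≈ 0.2174, P(line Z) ≈ 0.1405
After 'flag': normaliser = 0.2·0.6421 + 0.35·0.2174 + 0.3·0.1405; P(line X) ≈ 0.5207, P(line Y) ≈ 0.3085, P(line Z) ≈ 0.1708

0.521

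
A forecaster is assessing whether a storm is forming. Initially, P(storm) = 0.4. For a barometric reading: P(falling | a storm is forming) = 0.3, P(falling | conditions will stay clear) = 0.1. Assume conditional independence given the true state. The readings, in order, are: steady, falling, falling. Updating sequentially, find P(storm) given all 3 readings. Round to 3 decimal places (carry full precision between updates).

Apply Bayes' rule sequentially, carrying P(storm) forward.
After 'steady': P(storm) = 0.7·0.4000 / (0.7·0.4000 + 0.9·0.6000) ≈ 0.3415
After 'falling': P(storm) = 0.3·0.3415 / (0.3·0.3415 + 0.1·0.6585) ≈ 0.6087
After 'falling': P(storm) = 0.3·0.6087 / (0.3·0.6087 + 0.1·0.3913) ≈ 0.8235

0.824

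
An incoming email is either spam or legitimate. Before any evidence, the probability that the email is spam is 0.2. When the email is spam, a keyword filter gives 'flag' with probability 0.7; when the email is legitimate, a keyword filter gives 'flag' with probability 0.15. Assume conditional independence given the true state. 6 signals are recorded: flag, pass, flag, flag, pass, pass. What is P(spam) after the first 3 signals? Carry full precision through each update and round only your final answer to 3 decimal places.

0.658

After 'flag': P(spam) = 0.7·0.2000 / (0.7·0.2000 + 0.15·0.8000) ≈ 0.5385
After 'pass': P(spam) = 0.3·0.5385 / (0.3·0.5385 + 0.85·0.4615) ≈ 0.2917
After 'flag': P(spam) = 0.7·0.2917 / (0.7·0.2917 + 0.15·0.7083) ≈ 0.6577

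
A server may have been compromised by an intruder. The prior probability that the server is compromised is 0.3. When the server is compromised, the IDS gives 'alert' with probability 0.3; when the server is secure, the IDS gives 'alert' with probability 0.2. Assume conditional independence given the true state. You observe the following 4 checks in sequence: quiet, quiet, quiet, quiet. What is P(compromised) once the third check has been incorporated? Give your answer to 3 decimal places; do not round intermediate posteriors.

After 'quiet': P(compromised) = 0.7·0.3000 / (0.7·0.3000 + 0.8·0.7000) ≈ 0.2727
After 'quiet': P(compromised) = 0.7·0.2727 / (0.7·0.2727 + 0.8·0.7273) ≈ 0.2471
After 'quiet': P(compromised) = 0.7·0.2471 / (0.7·0.2471 + 0.8·0.7529) ≈ 0.2231

0.223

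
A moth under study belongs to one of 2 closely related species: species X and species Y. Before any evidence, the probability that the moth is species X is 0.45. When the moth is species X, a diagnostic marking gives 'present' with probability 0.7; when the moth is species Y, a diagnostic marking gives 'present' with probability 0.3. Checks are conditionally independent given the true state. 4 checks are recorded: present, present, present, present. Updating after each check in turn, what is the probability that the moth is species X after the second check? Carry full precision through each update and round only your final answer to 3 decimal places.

After 'present': P(species X) = 0.7·0.4500 / (0.7·0.4500 + 0.3·0.5500) ≈ 0.6562
After 'present': P(species X) = 0.7·0.6562 / (0.7·0.6562 + 0.3·0.3438) ≈ 0.8167

0.817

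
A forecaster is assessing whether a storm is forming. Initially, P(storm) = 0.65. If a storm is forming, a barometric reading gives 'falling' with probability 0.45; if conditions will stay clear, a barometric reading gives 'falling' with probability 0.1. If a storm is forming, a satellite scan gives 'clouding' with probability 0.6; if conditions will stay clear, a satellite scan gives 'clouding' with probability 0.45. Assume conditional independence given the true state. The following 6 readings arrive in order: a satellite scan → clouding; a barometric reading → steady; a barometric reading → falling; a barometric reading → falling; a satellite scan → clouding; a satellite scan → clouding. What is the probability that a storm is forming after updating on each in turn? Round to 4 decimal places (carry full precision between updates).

0.9820

After a satellite scan='clouding': P(storm) = 0.6·0.6500 / (0.6·0.6500 + 0.45·0.3500) ≈ 0.7123
After a barometric reading='steady': P(storm) = 0.55·0.7123 / (0.55·0.7123 + 0.9·0.2877) ≈ 0.6021
After a barometric reading='falling': P(storm) = 0.45·0.6021 / (0.45·0.6021 + 0.1·0.3979) ≈ 0.8720
After a barometric reading='falling': P(storm) = 0.45·0.8720 / (0.45·0.8720 + 0.1·0.1280) ≈ 0.9684
After a satellite scan='clouding': P(storm) = 0.6·0.9684 / (0.6·0.9684 + 0.45·0.0316) ≈ 0.9761
After a satellite scan='clouding': P(storm) = 0.6·0.9761 / (0.6·0.9761 + 0.45·0.0239) ≈ 0.9820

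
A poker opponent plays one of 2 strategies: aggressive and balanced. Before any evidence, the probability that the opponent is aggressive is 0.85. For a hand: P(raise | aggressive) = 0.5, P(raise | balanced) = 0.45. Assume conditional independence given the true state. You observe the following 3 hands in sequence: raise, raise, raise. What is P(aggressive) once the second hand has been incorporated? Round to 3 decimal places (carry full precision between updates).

After 'raise': P(aggressive) = 0.5·0.8500 / (0.5·0.8500 + 0.45·0.1500) ≈ 0.8629
After 'raise': P(aggressive) = 0.5·0.8629 / (0.5·0.8629 + 0.45·0.1371) ≈ 0.8749

0.875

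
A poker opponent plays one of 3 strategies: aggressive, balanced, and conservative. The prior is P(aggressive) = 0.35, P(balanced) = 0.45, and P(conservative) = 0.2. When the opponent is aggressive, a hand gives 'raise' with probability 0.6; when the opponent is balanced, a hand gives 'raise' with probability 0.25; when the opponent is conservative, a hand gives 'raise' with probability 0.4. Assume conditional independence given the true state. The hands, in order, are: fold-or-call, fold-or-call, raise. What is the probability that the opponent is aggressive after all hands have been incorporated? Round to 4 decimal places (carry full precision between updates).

0.2673

After 'fold-or-call': normaliser = 0.4·0.3500 + 0.75·0.4500 + 0.6·0.2000; P(aggressive) ≈ 0.2343, P(balanced) ≈ 0.5649, P(conservative) ≈ 0.2008
After 'fold-or-call': normaliser = 0.4·0.2343 + 0.75·0.5649 + 0.6·0.2008; P(aggressive) ≈ 0.1469, P(balanced) ≈ 0.6642, P(conservative) ≈ 0.1889
After 'raise': normaliser = 0.6·0.1469 + 0.25·0.6642 + 0.4·0.1889; P(aggressive) ≈ 0.2673, P(balanced) ≈ 0.5035, P(conservative) ≈ 0.2292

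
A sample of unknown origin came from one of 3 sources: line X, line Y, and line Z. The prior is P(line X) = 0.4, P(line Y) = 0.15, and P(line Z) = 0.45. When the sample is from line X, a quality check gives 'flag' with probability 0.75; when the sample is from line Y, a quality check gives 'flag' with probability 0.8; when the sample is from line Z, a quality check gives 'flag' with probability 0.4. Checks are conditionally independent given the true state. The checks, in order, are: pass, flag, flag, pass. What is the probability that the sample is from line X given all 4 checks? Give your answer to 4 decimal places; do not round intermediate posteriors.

0.3209

After 'pass': normaliser = 0.25·0.4000 + 0.2·0.1500 + 0.6·0.4500; P(line X) ≈ 0.2500, P(line Y) ≈ 0.0750, P(line Z) ≈ 0.6750
After 'flag': normaliser = 0.75·0.2500 + 0.8·0.0750 + 0.4·0.6750; P(line X) ≈ 0.3623, P(line Y) ≈ 0.1159, P(line Z) ≈ 0.5217
After 'flag': normaliser = 0.75·0.3623 + 0.8·0.1159 + 0.4·0.5217; P(line X) ≈ 0.4741, P(line Y) ≈ 0.1618, P(line Z) ≈ 0.3641
After 'pass': normaliser = 0.25·0.4741 + 0.2·0.1618 + 0.6·0.3641; P(line X) ≈ 0.3209, P(line Y) ≈ 0.0876, P(line Z) ≈ 0.5915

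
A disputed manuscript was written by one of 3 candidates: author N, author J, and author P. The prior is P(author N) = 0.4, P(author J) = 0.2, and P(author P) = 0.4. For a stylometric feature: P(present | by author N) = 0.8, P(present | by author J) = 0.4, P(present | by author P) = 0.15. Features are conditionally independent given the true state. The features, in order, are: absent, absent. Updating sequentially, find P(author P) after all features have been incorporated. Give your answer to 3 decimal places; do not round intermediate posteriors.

0.767

After 'absent': normaliser = 0.2·0.4000 + 0.6·0.2000 + 0.85·0.4000; P(author N) ≈ 0.1481, P(author J) ≈ 0.2222, P(author P) ≈ 0.6296
After 'absent': normaliser = 0.2·0.1481 + 0.6·0.2222 + 0.85·0.6296; P(author N) ≈ 0.0424, P(author J) ≈ 0.1910, P(author P) ≈ 0.7666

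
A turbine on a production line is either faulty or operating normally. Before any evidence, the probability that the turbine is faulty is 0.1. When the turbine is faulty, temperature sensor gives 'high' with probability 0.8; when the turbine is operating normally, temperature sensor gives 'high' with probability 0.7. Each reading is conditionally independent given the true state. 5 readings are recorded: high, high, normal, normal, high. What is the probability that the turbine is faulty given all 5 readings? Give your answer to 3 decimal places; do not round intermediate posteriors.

0.069

After 'high': P(faulty) = 0.8·0.1000 / (0.8·0.1000 + 0.7·0.9000) ≈ 0.1127
After 'high': P(faulty) = 0.8·0.1127 / (0.8·0.1127 + 0.7·0.8873) ≈ 0.1267
After 'normal': P(faulty) = 0.2·0.1267 / (0.2·0.1267 + 0.3·0.8733) ≈ 0.0882
After 'normal': P(faulty) = 0.2·0.0882 / (0.2·0.0882 + 0.3·0.9118) ≈ 0.0606
After 'high': P(faulty) = 0.8·0.0606 / (0.8·0.0606 + 0.7·0.9394) ≈ 0.0687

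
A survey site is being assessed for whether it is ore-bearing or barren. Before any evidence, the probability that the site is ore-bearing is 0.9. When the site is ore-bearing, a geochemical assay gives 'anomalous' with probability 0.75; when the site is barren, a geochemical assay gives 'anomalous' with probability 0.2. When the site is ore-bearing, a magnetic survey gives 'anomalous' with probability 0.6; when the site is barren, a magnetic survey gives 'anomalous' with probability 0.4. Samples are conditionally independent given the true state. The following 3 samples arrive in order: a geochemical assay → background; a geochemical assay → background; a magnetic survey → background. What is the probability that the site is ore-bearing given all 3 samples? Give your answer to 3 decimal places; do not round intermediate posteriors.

0.369

After a geochemical assay='background': P(ore) = 0.25·0.9000 / (0.25·0.9000 + 0.8·0.1000) ≈ 0.7377
After a geochemical assay='background': P(ore) = 0.25·0.7377 / (0.25·0.7377 + 0.8·0.2623) ≈ 0.4678
After a magnetic survey='background': P(ore) = 0.4·0.4678 / (0.4·0.4678 + 0.6·0.5322) ≈ 0.3695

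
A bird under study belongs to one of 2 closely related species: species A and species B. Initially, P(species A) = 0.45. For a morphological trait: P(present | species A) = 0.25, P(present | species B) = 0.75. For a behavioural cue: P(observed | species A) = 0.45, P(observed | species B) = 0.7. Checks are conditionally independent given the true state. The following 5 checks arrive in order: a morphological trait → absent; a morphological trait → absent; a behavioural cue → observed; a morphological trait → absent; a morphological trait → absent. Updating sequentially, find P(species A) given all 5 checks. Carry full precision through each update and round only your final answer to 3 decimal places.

After a morphological trait='absent': P(species A) = 0.75·0.4500 / (0.75·0.4500 + 0.25·0.5500) ≈ 0.7105
After a morphological trait='absent': P(species A) = 0.75·0.7105 / (0.75·0.7105 + 0.25·0.2895) ≈ 0.8804
After a behavioural cue='observed': P(species A) = 0.45·0.8804 / (0.45·0.8804 + 0.7·0.1196) ≈ 0.8256
After a morphological trait='absent': P(species A) = 0.75·0.8256 / (0.75·0.8256 + 0.25·0.1744) ≈ 0.9342
After a morphological trait='absent': P(species A) = 0.75·0.9342 / (0.75·0.9342 + 0.25·0.0658) ≈ 0.9771

0.977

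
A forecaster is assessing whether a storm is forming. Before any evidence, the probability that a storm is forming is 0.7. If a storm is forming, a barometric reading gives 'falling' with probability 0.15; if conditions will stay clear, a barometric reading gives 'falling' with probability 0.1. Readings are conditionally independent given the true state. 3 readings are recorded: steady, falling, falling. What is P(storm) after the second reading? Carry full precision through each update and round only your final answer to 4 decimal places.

0.7677

Apply Bayes' rule sequentially, carrying P(storm) forward.
After 'steady': P(storm) = 0.85·0.7000 / (0.85·0.7000 + 0.9·0.3000) ≈ 0.6879
After 'falling': P(storm) = 0.15·0.6879 / (0.15·0.6879 + 0.1·0.3121) ≈ 0.7677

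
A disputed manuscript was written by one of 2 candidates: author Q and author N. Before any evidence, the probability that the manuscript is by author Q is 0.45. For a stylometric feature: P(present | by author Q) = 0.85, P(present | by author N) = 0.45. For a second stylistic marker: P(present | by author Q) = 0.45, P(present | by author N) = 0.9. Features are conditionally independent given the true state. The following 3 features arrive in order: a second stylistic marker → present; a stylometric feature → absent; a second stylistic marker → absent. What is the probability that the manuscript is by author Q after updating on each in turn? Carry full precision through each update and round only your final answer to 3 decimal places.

After a second stylistic marker='present': P(author Q) = 0.45·0.4500 / (0.45·0.4500 + 0.9·0.5500) ≈ 0.2903
After a stylometric feature='absent': P(author Q) = 0.15·0.2903 / (0.15·0.2903 + 0.55·0.7097) ≈ 0.1004
After a second stylistic marker='absent': P(author Q) = 0.55·0.1004 / (0.55·0.1004 + 0.1·0.8996) ≈ 0.3803

0.380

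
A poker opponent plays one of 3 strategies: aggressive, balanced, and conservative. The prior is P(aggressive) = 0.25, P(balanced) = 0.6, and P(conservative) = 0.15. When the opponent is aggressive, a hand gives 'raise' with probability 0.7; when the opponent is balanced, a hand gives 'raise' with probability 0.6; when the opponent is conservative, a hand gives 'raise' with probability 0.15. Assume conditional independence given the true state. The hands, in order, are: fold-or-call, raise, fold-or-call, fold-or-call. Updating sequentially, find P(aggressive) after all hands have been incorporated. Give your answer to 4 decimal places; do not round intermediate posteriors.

After 'fold-or-call': normaliser = 0.3·0.2500 + 0.4·0.6000 + 0.85·0.1500; P(aggressive) ≈ 0.1695, P(balanced) ≈ 0.5424, P(conservative) ≈ 0.2881
After 'raise': normaliser = 0.7·0.1695 + 0.6·0.5424 + 0.15·0.2881; P(aggressive) ≈ 0.2435, P(balanced) ≈ 0.6678, P(conservative) ≈ 0.0887
After 'fold-or-call': normaliser = 0.3·0.2435 + 0.4·0.6678 + 0.85·0.0887; P(aggressive) ≈ 0.1758, P(balanced) ≈ 0.6428, P(conservative) ≈ 0.1814
After 'fold-or-call': normaliser = 0.3·0.1758 + 0.4·0.6428 + 0.85·0.1814; P(aggressive) ≈ 0.1136, P(balanced) ≈ 0.5541, P(conservative) ≈ 0.3323

0.1136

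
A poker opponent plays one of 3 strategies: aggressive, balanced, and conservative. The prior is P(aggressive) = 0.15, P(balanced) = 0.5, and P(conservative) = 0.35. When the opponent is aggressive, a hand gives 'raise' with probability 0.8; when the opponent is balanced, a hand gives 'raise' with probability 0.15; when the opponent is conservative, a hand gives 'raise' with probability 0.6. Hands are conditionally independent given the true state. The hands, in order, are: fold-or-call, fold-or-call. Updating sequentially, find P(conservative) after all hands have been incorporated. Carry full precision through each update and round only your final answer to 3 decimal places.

0.132

After 'fold-or-call': normaliser = 0.2·0.1500 + 0.85·0.5000 + 0.4·0.3500; P(aggressive) ≈ 0.0504, P(balanced) ≈ 0.7143, P(conservative) ≈ 0.2353
After 'fold-or-call': normaliser = 0.2·0.0504 + 0.85·0.7143 + 0.4·0.2353; P(aggressive) ≈ 0.0142, P(balanced) ≈ 0.8535, P(conservative) ≈ 0.1323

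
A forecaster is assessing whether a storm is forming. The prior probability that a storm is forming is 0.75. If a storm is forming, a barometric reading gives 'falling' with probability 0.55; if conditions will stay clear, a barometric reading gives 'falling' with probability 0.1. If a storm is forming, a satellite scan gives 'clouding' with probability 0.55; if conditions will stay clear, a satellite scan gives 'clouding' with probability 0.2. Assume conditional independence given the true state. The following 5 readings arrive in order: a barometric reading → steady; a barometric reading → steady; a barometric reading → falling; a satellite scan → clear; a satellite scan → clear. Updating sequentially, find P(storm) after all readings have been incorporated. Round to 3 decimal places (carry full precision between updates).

0.566

After a barometric reading='steady': P(storm) = 0.45·0.7500 / (0.45·0.7500 + 0.9·0.2500) ≈ 0.6000
After a barometric reading='steady': P(storm) = 0.45·0.6000 / (0.45·0.6000 + 0.9·0.4000) ≈ 0.4286
After a barometric reading='falling': P(storm) = 0.55·0.4286 / (0.55·0.4286 + 0.1·0.5714) ≈ 0.8049
After a satellite scan='clear': P(storm) = 0.45·0.8049 / (0.45·0.8049 + 0.8·0.1951) ≈ 0.6988
After a satellite scan='clear': P(storm) = 0.45·0.6988 / (0.45·0.6988 + 0.8·0.3012) ≈ 0.5662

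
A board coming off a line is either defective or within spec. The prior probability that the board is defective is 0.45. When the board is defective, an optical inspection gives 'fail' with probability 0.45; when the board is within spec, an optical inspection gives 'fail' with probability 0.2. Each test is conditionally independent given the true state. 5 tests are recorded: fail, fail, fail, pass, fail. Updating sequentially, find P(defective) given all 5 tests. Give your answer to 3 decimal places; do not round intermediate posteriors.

After 'fail': P(defective) = 0.45·0.4500 / (0.45·0.4500 + 0.2·0.5500) ≈ 0.6480
After 'fail': P(defective) = 0.45·0.6480 / (0.45·0.6480 + 0.2·0.3520) ≈ 0.8055
After 'fail': P(defective) = 0.45·0.8055 / (0.45·0.8055 + 0.2·0.1945) ≈ 0.9031
After 'pass': P(defective) = 0.55·0.9031 / (0.55·0.9031 + 0.8·0.0969) ≈ 0.8650
After 'fail': P(defective) = 0.45·0.8650 / (0.45·0.8650 + 0.2·0.1350) ≈ 0.9351

0.935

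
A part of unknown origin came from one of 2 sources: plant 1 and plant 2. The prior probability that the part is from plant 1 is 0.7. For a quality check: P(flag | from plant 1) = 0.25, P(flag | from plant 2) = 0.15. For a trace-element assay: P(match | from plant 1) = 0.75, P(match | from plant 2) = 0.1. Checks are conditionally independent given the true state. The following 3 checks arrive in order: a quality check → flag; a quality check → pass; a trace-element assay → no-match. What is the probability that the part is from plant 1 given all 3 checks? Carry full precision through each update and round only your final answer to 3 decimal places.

After a quality check='flag': P(plant 1) = 0.25·0.7000 / (0.25·0.7000 + 0.15·0.3000) ≈ 0.7955
After a quality check='pass': P(plant 1) = 0.75·0.7955 / (0.75·0.7955 + 0.85·0.2045) ≈ 0.7743
After a trace-element assay='no-match': P(plant 1) = 0.25·0.7743 / (0.25·0.7743 + 0.9·0.2257) ≈ 0.4880

0.488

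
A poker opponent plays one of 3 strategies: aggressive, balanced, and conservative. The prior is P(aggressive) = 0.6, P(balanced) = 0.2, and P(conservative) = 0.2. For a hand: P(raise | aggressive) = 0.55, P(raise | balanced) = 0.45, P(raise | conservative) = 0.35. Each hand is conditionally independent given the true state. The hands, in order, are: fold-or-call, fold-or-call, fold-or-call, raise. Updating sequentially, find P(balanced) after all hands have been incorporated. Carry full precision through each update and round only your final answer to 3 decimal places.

0.233

Apply Bayes' rule sequentially, carrying P(balanced) forward.
After 'fold-or-call': normaliser = 0.45·0.6000 + 0.55·0.2000 + 0.65·0.2000; P(aggressive) ≈ 0.5294, P(balanced) ≈ 0.2157, P(conservative) ≈ 0.2549
After 'fold-or-call': normaliser = 0.45·0.5294 + 0.55·0.2157 + 0.65·0.2549; P(aggressive) ≈ 0.4559, P(balanced) ≈ 0.2270, P(conservative) ≈ 0.3171
After 'fold-or-call': normaliser = 0.45·0.4559 + 0.55·0.2270 + 0.65·0.3171; P(aggressive) ≈ 0.3827, P(balanced) ≈ 0.2329, P(conservative) ≈ 0.3844
After 'raise': normaliser = 0.55·0.3827 + 0.45·0.2329 + 0.35·0.3844; P(aggressive) ≈ 0.4679, P(balanced) ≈ 0.2330, P(conservative) ≈ 0.2991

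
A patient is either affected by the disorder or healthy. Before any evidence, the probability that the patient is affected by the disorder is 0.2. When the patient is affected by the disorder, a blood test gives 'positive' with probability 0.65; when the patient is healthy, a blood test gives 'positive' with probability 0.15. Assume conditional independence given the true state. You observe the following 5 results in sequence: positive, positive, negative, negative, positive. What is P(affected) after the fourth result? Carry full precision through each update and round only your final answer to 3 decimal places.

0.443

Apply Bayes' rule sequentially, carrying P(affected) forward.
After 'positive': P(affected) = 0.65·0.2000 / (0.65·0.2000 + 0.15·0.8000) ≈ 0.5200
After 'positive': P(affected) = 0.65·0.5200 / (0.65·0.5200 + 0.15·0.4800) ≈ 0.8244
After 'negative': P(affected) = 0.35·0.8244 / (0.35·0.8244 + 0.85·0.1756) ≈ 0.6591
After 'negative': P(affected) = 0.35·0.6591 / (0.35·0.6591 + 0.85·0.3409) ≈ 0.4432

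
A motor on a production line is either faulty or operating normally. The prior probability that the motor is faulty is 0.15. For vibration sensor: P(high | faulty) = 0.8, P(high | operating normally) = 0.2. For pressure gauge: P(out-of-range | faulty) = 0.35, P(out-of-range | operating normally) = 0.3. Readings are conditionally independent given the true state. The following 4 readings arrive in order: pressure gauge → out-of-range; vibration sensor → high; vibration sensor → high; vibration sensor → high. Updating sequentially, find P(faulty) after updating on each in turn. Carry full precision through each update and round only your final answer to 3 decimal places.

Apply Bayes' rule sequentially, carrying P(faulty) forward.
After pressure gauge='out-of-range': P(faulty) = 0.35·0.1500 / (0.35·0.1500 + 0.3·0.8500) ≈ 0.1707
After vibration sensor='high': P(faulty) = 0.8·0.1707 / (0.8·0.1707 + 0.2·0.8293) ≈ 0.4516
After vibration sensor='high': P(faulty) = 0.8·0.4516 / (0.8·0.4516 + 0.2·0.5484) ≈ 0.7671
After vibration sensor='high': P(faulty) = 0.8·0.7671 / (0.8·0.7671 + 0.2·0.2329) ≈ 0.9295

0.929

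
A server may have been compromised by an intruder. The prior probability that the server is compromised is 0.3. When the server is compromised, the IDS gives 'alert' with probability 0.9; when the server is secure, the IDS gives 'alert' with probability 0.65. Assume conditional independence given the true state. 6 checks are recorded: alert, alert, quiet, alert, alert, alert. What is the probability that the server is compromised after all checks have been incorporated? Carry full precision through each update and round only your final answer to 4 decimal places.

0.3839

After 'alert': P(compromised) = 0.9·0.3000 / (0.9·0.3000 + 0.65·0.7000) ≈ 0.3724
After 'alert': P(compromised) = 0.9·0.3724 / (0.9·0.3724 + 0.65·0.6276) ≈ 0.4510
After 'quiet': P(compromised) = 0.1·0.4510 / (0.1·0.4510 + 0.35·0.5490) ≈ 0.1901
After 'alert': P(compromised) = 0.9·0.1901 / (0.9·0.1901 + 0.65·0.8099) ≈ 0.2453
After 'alert': P(compromised) = 0.9·0.2453 / (0.9·0.2453 + 0.65·0.7547) ≈ 0.3104
After 'alert': P(compromised) = 0.9·0.3104 / (0.9·0.3104 + 0.65·0.6896) ≈ 0.3839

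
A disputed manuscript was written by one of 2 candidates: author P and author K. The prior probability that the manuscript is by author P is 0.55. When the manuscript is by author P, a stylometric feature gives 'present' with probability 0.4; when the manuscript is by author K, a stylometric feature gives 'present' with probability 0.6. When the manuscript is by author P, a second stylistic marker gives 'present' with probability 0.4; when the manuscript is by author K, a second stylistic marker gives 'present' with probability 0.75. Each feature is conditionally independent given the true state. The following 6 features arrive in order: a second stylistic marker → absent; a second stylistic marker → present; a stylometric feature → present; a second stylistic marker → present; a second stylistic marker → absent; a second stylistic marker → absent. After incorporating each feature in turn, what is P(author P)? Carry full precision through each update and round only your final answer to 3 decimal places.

After a second stylistic marker='absent': P(author P) = 0.6·0.5500 / (0.6·0.5500 + 0.25·0.4500) ≈ 0.7458
After a second stylistic marker='present': P(author P) = 0.4·0.7458 / (0.4·0.7458 + 0.75·0.2542) ≈ 0.6101
After a stylometric feature='present': P(author P) = 0.4·0.6101 / (0.4·0.6101 + 0.6·0.3899) ≈ 0.5105
After a second stylistic marker='present': P(author P) = 0.4·0.5105 / (0.4·0.5105 + 0.75·0.4895) ≈ 0.3574
After a second stylistic marker='absent': P(author P) = 0.6·0.3574 / (0.6·0.3574 + 0.25·0.6426) ≈ 0.5717
After a second stylistic marker='absent': P(author P) = 0.6·0.5717 / (0.6·0.5717 + 0.25·0.4283) ≈ 0.7621

0.762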